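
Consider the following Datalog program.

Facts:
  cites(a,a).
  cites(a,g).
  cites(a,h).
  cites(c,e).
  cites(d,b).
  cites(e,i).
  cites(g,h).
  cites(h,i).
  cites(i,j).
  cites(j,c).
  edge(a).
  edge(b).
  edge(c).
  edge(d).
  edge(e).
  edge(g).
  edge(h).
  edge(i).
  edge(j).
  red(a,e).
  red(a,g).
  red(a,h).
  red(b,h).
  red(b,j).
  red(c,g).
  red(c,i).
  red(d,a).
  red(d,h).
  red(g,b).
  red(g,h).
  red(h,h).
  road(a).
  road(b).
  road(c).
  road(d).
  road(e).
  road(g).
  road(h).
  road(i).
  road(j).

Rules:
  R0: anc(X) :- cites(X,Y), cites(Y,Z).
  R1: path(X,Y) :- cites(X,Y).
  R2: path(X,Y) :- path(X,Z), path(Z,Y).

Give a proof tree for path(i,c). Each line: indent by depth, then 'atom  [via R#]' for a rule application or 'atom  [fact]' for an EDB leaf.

path(i,c)  [via R2]
  path(i,j)  [via R1]
    cites(i,j)  [fact]
  path(j,c)  [via R1]
    cites(j,c)  [fact]

round 1: derive path(a,a) via R1 from cites(a,a)
round 1: derive path(a,g) via R1 from cites(a,g)
round 1: derive path(a,h) via R1 from cites(a,h)
round 1: derive path(c,e) via R1 from cites(c,e)
round 1: derive path(d,b) via R1 from cites(d,b)
round 1: derive path(e,i) via R1 from cites(e,i)
round 1: derive path(g,h) via R1 from cites(g,h)
round 1: derive path(h,i) via R1 from cites(h,i)
round 1: derive path(i,j) via R1 from cites(i,j)
round 1: derive path(j,c) via R1 from cites(j,c)
round 2: derive path(a,i) via R2 from path(a,h), path(h,i)
round 2: derive path(c,i) via R2 from path(c,e), path(e,i)
round 2: derive path(e,j) via R2 from path(e,i), path(i,j)
round 2: derive path(g,i) via R2 from path(g,h), path(h,i)
round 2: derive path(h,j) via R2 from path(h,i), path(i,j)
round 2: derive path(i,c) via R2 from path(i,j), path(j,c)
round 2: derive path(j,e) via R2 from path(j,c), path(c,e)
round 3: derive path(a,c) via R2 from path(a,i), path(i,c)
round 3: derive path(a,j) via R2 from path(a,h), path(h,j)
round 3: derive path(c,c) via R2 from path(c,i), path(i,c)
round 3: derive path(c,j) via R2 from path(c,e), path(e,j)
round 3: derive path(e,c) via R2 from path(e,i), path(i,c)
round 3: derive path(e,e) via R2 from path(e,j), path(j,e)
round 3: derive path(g,c) via R2 from path(g,i), path(i,c)
round 3: derive path(g,j) via R2 from path(g,h), path(h,j)
round 3: derive path(h,c) via R2 from path(h,i), path(i,c)
round 3: derive path(h,e) via R2 from path(h,j), path(j,e)
round 3: derive path(i,e) via R2 from path(i,c), path(c,e)
round 3: derive path(i,i) via R2 from path(i,c), path(c,i)
round 3: derive path(j,i) via R2 from path(j,c), path(c,i)
round 3: derive path(j,j) via R2 from path(j,e), path(e,j)
round 4: derive path(a,e) via R2 from path(a,c), path(c,e)
round 4: derive path(g,e) via R2 from path(g,c), path(c,e)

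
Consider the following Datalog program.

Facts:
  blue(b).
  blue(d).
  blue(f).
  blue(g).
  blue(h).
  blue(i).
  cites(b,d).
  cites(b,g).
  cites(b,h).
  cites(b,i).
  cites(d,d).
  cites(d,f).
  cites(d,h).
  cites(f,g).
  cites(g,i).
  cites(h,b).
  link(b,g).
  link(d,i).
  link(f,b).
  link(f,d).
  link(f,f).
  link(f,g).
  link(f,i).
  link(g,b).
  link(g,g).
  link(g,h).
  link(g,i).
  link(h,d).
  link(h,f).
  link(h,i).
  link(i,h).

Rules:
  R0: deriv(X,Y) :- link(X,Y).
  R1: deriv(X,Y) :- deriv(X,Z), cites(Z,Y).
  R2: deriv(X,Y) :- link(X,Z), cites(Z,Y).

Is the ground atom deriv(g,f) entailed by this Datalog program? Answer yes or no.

round 1: derive deriv(b,g) via R0 from link(b,g)
round 1: derive deriv(d,i) via R0 from link(d,i)
round 1: derive deriv(f,b) via R0 from link(f,b)
round 1: derive deriv(f,d) via R0 from link(f,d)
round 1: derive deriv(f,f) via R0 from link(f,f)
round 1: derive deriv(f,g) via R0 from link(f,g)
round 1: derive deriv(f,i) via R0 from link(f,i)
round 1: derive deriv(g,b) via R0 from link(g,b)
round 1: derive deriv(g,g) via R0 from link(g,g)
round 1: derive deriv(g,h) via R0 from link(g,h)
round 1: derive deriv(g,i) via R0 from link(g,i)
round 1: derive deriv(h,d) via R0 from link(h,d)
round 1: derive deriv(h,f) via R0 from link(h,f)
round 1: derive deriv(h,i) via R0 from link(h,i)
round 1: derive deriv(i,h) via R0 from link(i,h)
round 1: derive deriv(b,i) via R2 from link(b,g), cites(g,i)
round 1: derive deriv(f,h) via R2 from link(f,b), cites(b,h)
round 1: derive deriv(g,d) via R2 from link(g,b), cites(b,d)
round 1: derive deriv(h,g) via R2 from link(h,f), cites(f,g)
round 1: derive deriv(h,h) via R2 from link(h,d), cites(d,h)
round 1: derive deriv(i,b) via R2 from link(i,h), cites(h,b)
round 2: derive deriv(g,f) via R1 from deriv(g,d), cites(d,f)
round 2: derive deriv(h,b) via R1 from deriv(h,h), cites(h,b)
round 2: derive deriv(i,d) via R1 from deriv(i,b), cites(b,d)
round 2: derive deriv(i,g) via R1 from deriv(i,b), cites(b,g)
round 2: derive deriv(i,i) via R1 from deriv(i,b), cites(b,i)
round 3: derive deriv(i,f) via R1 from deriv(i,d), cites(d,f)

yes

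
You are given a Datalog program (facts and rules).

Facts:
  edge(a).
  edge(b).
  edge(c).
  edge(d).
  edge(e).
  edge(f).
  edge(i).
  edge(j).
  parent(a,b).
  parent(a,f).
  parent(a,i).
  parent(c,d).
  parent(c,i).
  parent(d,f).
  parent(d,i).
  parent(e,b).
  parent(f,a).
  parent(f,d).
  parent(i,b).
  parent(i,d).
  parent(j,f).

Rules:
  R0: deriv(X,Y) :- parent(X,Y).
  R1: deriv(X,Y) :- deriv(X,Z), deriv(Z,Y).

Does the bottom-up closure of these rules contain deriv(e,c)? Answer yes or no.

round 1: derive deriv(a,b) via R0 from parent(a,b)
round 1: derive deriv(a,f) via R0 from parent(a,f)
round 1: derive deriv(a,i) via R0 from parent(a,i)
round 1: derive deriv(c,d) via R0 from parent(c,d)
round 1: derive deriv(c,i) via R0 from parent(c,i)
round 1: derive deriv(d,f) via R0 from parent(d,f)
round 1: derive deriv(d,i) via R0 from parent(d,i)
round 1: derive deriv(e,b) via R0 from parent(e,b)
round 1: derive deriv(f,a) via R0 from parent(f,a)
round 1: derive deriv(f,d) via R0 from parent(f,d)
round 1: derive deriv(i,b) via R0 from parent(i,b)
round 1: derive deriv(i,d) via R0 from parent(i,d)
round 1: derive deriv(j,f) via R0 from parent(j,f)
round 2: derive deriv(a,a) via R1 from deriv(a,f), deriv(f,a)
round 2: derive deriv(a,d) via R1 from deriv(a,f), deriv(f,d)
round 2: derive deriv(c,b) via R1 from deriv(c,i), deriv(i,b)
round 2: derive deriv(c,f) via R1 from deriv(c,d), deriv(d,f)
round 2: derive deriv(d,a) via R1 from deriv(d,f), deriv(f,a)
round 2: derive deriv(d,b) via R1 from deriv(d,i), deriv(i,b)
round 2: derive deriv(d,d) via R1 from deriv(d,f), deriv(f,d)
round 2: derive deriv(f,b) via R1 from deriv(f,a), deriv(a,b)
round 2: derive deriv(f,f) via R1 from deriv(f,a), deriv(a,f)
round 2: derive deriv(f,i) via R1 from deriv(f,a), deriv(a,i)
round 2: derive deriv(i,f) via R1 from deriv(i,d), deriv(d,f)
round 2: derive deriv(i,i) via R1 from deriv(i,d), deriv(d,i)
round 2: derive deriv(j,a) via R1 from deriv(j,f), deriv(f,a)
round 2: derive deriv(j,d) via R1 from deriv(j,f), deriv(f,d)
round 3: derive deriv(c,a) via R1 from deriv(c,d), deriv(d,a)
round 3: derive deriv(i,a) via R1 from deriv(i,d), deriv(d,a)
round 3: derive deriv(j,b) via R1 from deriv(j,a), deriv(a,b)
round 3: derive deriv(j,i) via R1 from deriv(j,a), deriv(a,i)

no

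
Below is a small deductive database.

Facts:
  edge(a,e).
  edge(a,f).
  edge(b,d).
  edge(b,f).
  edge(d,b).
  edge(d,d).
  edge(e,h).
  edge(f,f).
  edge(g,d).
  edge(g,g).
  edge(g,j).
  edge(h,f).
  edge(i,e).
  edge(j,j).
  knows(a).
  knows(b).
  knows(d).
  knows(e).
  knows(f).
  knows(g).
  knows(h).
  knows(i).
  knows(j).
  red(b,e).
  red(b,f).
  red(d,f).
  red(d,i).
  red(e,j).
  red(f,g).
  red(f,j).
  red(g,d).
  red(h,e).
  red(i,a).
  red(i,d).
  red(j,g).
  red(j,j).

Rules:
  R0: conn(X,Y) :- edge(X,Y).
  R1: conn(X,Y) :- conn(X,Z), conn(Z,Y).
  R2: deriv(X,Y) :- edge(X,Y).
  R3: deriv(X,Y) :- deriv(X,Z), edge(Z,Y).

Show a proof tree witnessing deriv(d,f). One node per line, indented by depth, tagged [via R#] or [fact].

deriv(d,f)  [via R3]
  deriv(d,b)  [via R2]
    edge(d,b)  [fact]
  edge(b,f)  [fact]

round 1: derive deriv(a,e) via R2 from edge(a,e)
round 1: derive deriv(a,f) via R2 from edge(a,f)
round 1: derive deriv(b,d) via R2 from edge(b,d)
round 1: derive deriv(b,f) via R2 from edge(b,f)
round 1: derive deriv(d,b) via R2 from edge(d,b)
round 1: derive deriv(d,d) via R2 from edge(d,d)
round 1: derive deriv(e,h) via R2 from edge(e,h)
round 1: derive deriv(f,f) via R2 from edge(f,f)
round 1: derive deriv(g,d) via R2 from edge(g,d)
round 1: derive deriv(g,g) via R2 from edge(g,g)
round 1: derive deriv(g,j) via R2 from edge(g,j)
round 1: derive deriv(h,f) via R2 from edge(h,f)
round 1: derive deriv(i,e) via R2 from edge(i,e)
round 1: derive deriv(j,j) via R2 from edge(j,j)
round 2: derive deriv(a,h) via R3 from deriv(a,e), edge(e,h)
round 2: derive deriv(b,b) via R3 from deriv(b,d), edge(d,b)
round 2: derive deriv(d,f) via R3 from deriv(d,b), edge(b,f)
round 2: derive deriv(e,f) via R3 from deriv(e,h), edge(h,f)
round 2: derive deriv(g,b) via R3 from deriv(g,d), edge(d,b)
round 2: derive deriv(i,h) via R3 from deriv(i,e), edge(e,h)
round 3: derive deriv(g,f) via R3 from deriv(g,b), edge(b,f)
round 3: derive deriv(i,f) via R3 from deriv(i,h), edge(h,f)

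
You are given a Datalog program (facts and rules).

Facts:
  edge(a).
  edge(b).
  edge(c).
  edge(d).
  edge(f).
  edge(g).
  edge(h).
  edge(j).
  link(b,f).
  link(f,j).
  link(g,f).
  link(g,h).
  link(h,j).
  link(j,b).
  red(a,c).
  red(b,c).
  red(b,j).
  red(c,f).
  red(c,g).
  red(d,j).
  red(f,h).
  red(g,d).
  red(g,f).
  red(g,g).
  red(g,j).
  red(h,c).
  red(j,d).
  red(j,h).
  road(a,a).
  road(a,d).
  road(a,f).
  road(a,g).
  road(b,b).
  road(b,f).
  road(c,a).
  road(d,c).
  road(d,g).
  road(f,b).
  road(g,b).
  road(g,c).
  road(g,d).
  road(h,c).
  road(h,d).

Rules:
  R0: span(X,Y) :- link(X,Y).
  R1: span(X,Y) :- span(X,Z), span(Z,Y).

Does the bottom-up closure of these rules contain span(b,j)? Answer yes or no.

yes

round 1: derive span(b,f) via R0 from link(b,f)
round 1: derive span(f,j) via R0 from link(f,j)
round 1: derive span(g,f) via R0 from link(g,f)
round 1: derive span(g,h) via R0 from link(g,h)
round 1: derive span(h,j) via R0 from link(h,j)
round 1: derive span(j,b) via R0 from link(j,b)
round 2: derive span(b,j) via R1 from span(b,f), span(f,j)
round 2: derive span(f,b) via R1 from span(f,j), span(j,b)
round 2: derive span(g,j) via R1 from span(g,f), span(f,j)
round 2: derive span(h,b) via R1 from span(h,j), span(j,b)
round 2: derive span(j,f) via R1 from span(j,b), span(b,f)
round 3: derive span(b,b) via R1 from span(b,f), span(f,b)
round 3: derive span(f,f) via R1 from span(f,b), span(b,f)
round 3: derive span(g,b) via R1 from span(g,f), span(f,b)
round 3: derive span(h,f) via R1 from span(h,b), span(b,f)
round 3: derive span(j,j) via R1 from span(j,b), span(b,j)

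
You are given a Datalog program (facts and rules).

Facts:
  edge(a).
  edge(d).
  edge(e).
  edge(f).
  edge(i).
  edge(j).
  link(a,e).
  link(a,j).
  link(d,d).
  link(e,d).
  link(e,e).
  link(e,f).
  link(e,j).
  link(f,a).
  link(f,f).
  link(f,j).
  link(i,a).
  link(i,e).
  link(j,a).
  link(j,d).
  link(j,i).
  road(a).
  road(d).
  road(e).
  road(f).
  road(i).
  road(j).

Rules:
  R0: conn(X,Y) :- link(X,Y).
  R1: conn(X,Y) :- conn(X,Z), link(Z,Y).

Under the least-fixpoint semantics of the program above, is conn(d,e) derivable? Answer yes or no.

no

round 1: derive conn(a,e) via R0 from link(a,e)
round 1: derive conn(a,j) via R0 from link(a,j)
round 1: derive conn(d,d) via R0 from link(d,d)
round 1: derive conn(e,d) via R0 from link(e,d)
round 1: derive conn(e,e) via R0 from link(e,e)
round 1: derive conn(e,f) via R0 from link(e,f)
round 1: derive conn(e,j) via R0 from link(e,j)
round 1: derive conn(f,a) via R0 from link(f,a)
round 1: derive conn(f,f) via R0 from link(f,f)
round 1: derive conn(f,j) via R0 from link(f,j)
round 1: derive conn(i,a) via R0 from link(i,a)
round 1: derive conn(i,e) via R0 from link(i,e)
round 1: derive conn(j,a) via R0 from link(j,a)
round 1: derive conn(j,d) via R0 from link(j,d)
round 1: derive conn(j,i) via R0 from link(j,i)
round 2: derive conn(a,a) via R1 from conn(a,j), link(j,a)
round 2: derive conn(a,d) via R1 from conn(a,e), link(e,d)
round 2: derive conn(a,f) via R1 from conn(a,e), link(e,f)
round 2: derive conn(a,i) via R1 from conn(a,j), link(j,i)
round 2: derive conn(e,a) via R1 from conn(e,f), link(f,a)
round 2: derive conn(e,i) via R1 from conn(e,j), link(j,i)
round 2: derive conn(f,d) via R1 from conn(f,j), link(j,d)
round 2: derive conn(f,e) via R1 from conn(f,a), link(a,e)
round 2: derive conn(f,i) via R1 from conn(f,j), link(j,i)
round 2: derive conn(i,d) via R1 from conn(i,e), link(e,d)
round 2: derive conn(i,f) via R1 from conn(i,e), link(e,f)
round 2: derive conn(i,j) via R1 from conn(i,a), link(a,j)
round 2: derive conn(j,e) via R1 from conn(j,a), link(a,e)
round 2: derive conn(j,j) via R1 from conn(j,a), link(a,j)
round 3: derive conn(i,i) via R1 from conn(i,j), link(j,i)
round 3: derive conn(j,f) via R1 from conn(j,e), link(e,f)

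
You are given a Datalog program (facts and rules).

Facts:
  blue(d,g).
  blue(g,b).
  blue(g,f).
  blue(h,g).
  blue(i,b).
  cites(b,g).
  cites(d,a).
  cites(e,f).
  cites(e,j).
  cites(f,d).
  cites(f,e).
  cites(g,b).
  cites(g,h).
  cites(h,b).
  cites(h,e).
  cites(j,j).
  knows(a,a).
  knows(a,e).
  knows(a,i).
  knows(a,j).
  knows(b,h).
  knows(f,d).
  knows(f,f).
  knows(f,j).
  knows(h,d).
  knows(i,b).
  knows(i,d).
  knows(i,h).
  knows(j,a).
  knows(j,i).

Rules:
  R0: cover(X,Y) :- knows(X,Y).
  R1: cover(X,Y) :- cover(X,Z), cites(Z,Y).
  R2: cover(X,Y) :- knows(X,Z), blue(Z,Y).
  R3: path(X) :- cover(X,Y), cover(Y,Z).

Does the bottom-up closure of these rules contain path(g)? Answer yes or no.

round 1: derive cover(a,a) via R0 from knows(a,a)
round 1: derive cover(a,e) via R0 from knows(a,e)
round 1: derive cover(a,i) via R0 from knows(a,i)
round 1: derive cover(a,j) via R0 from knows(a,j)
round 1: derive cover(b,h) via R0 from knows(b,h)
round 1: derive cover(f,d) via R0 from knows(f,d)
round 1: derive cover(f,f) via R0 from knows(f,f)
round 1: derive cover(f,j) via R0 from knows(f,j)
round 1: derive cover(h,d) via R0 from knows(h,d)
round 1: derive cover(i,b) via R0 from knows(i,b)
round 1: derive cover(i,d) via R0 from knows(i,d)
round 1: derive cover(i,h) via R0 from knows(i,h)
round 1: derive cover(j,a) via R0 from knows(j,a)
round 1: derive cover(j,i) via R0 from knows(j,i)
round 1: derive cover(a,b) via R2 from knows(a,i), blue(i,b)
round 1: derive cover(b,g) via R2 from knows(b,h), blue(h,g)
round 1: derive cover(f,g) via R2 from knows(f,d), blue(d,g)
round 1: derive cover(h,g) via R2 from knows(h,d), blue(d,g)
round 1: derive cover(i,g) via R2 from knows(i,d), blue(d,g)
round 1: derive cover(j,b) via R2 from knows(j,i), blue(i,b)
round 2: derive cover(a,f) via R1 from cover(a,e), cites(e,f)
round 2: derive cover(a,g) via R1 from cover(a,b), cites(b,g)
round 2: derive cover(b,b) via R1 from cover(b,g), cites(g,b)
round 2: derive cover(b,e) via R1 from cover(b,h), cites(h,e)
round 2: derive cover(f,a) via R1 from cover(f,d), cites(d,a)
round 2: derive cover(f,b) via R1 from cover(f,g), cites(g,b)
round 2: derive cover(f,e) via R1 from cover(f,f), cites(f,e)
round 2: derive cover(f,h) via R1 from cover(f,g), cites(g,h)
round 2: derive cover(h,a) via R1 from cover(h,d), cites(d,a)
round 2: derive cover(h,b) via R1 from cover(h,g), cites(g,b)
round 2: derive cover(h,h) via R1 from cover(h,g), cites(g,h)
round 2: derive cover(i,a) via R1 from cover(i,d), cites(d,a)
round 2: derive cover(i,e) via R1 from cover(i,h), cites(h,e)
round 2: derive cover(j,g) via R1 from cover(j,b), cites(b,g)
round 2: derive path(a) via R3 from cover(a,a), cover(a,a)
round 2: derive path(b) via R3 from cover(b,h), cover(h,d)
round 2: derive path(f) via R3 from cover(f,f), cover(f,d)
round 2: derive path(i) via R3 from cover(i,b), cover(b,g)
round 2: derive path(j) via R3 from cover(j,a), cover(a,a)
round 3: derive cover(a,d) via R1 from cover(a,f), cites(f,d)
round 3: derive cover(a,h) via R1 from cover(a,g), cites(g,h)
round 3: derive cover(b,f) via R1 from cover(b,e), cites(e,f)
round 3: derive cover(b,j) via R1 from cover(b,e), cites(e,j)
round 3: derive cover(h,e) via R1 from cover(h,h), cites(h,e)
round 3: derive cover(i,f) via R1 from cover(i,e), cites(e,f)
round 3: derive cover(i,j) via R1 from cover(i,e), cites(e,j)
round 3: derive cover(j,h) via R1 from cover(j,g), cites(g,h)
round 3: derive path(h) via R3 from cover(h,a), cover(a,a)
round 4: derive cover(b,d) via R1 from cover(b,f), cites(f,d)
round 4: derive cover(h,f) via R1 from cover(h,e), cites(e,f)
round 4: derive cover(h,j) via R1 from cover(h,e), cites(e,j)
round 4: derive cover(j,e) via R1 from cover(j,h), cites(h,e)
round 5: derive cover(b,a) via R1 from cover(b,d), cites(d,a)
round 5: derive cover(j,f) via R1 from cover(j,e), cites(e,f)
round 5: derive cover(j,j) via R1 from cover(j,e), cites(e,j)
round 6: derive cover(j,d) via R1 from cover(j,f), cites(f,d)

no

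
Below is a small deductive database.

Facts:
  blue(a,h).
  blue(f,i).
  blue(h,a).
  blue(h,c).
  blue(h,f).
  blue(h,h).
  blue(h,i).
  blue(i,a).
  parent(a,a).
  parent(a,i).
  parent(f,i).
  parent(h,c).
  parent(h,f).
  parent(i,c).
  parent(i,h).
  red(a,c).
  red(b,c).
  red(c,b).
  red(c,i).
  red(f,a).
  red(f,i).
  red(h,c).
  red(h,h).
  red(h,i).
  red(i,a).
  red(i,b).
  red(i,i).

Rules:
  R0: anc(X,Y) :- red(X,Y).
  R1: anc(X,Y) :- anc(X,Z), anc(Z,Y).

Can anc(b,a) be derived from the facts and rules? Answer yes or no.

round 1: derive anc(a,c) via R0 from red(a,c)
round 1: derive anc(b,c) via R0 from red(b,c)
round 1: derive anc(c,b) via R0 from red(c,b)
round 1: derive anc(c,i) via R0 from red(c,i)
round 1: derive anc(f,a) via R0 from red(f,a)
round 1: derive anc(f,i) via R0 from red(f,i)
round 1: derive anc(h,c) via R0 from red(h,c)
round 1: derive anc(h,h) via R0 from red(h,h)
round 1: derive anc(h,i) via R0 from red(h,i)
round 1: derive anc(i,a) via R0 from red(i,a)
round 1: derive anc(i,b) via R0 from red(i,b)
round 1: derive anc(i,i) via R0 from red(i,i)
round 2: derive anc(a,b) via R1 from anc(a,c), anc(c,b)
round 2: derive anc(a,i) via R1 from anc(a,c), anc(c,i)
round 2: derive anc(b,b) via R1 from anc(b,c), anc(c,b)
round 2: derive anc(b,i) via R1 from anc(b,c), anc(c,i)
round 2: derive anc(c,a) via R1 from anc(c,i), anc(i,a)
round 2: derive anc(c,c) via R1 from anc(c,b), anc(b,c)
round 2: derive anc(f,b) via R1 from anc(f,i), anc(i,b)
round 2: derive anc(f,c) via R1 from anc(f,a), anc(a,c)
round 2: derive anc(h,a) via R1 from anc(h,i), anc(i,a)
round 2: derive anc(h,b) via R1 from anc(h,c), anc(c,b)
round 2: derive anc(i,c) via R1 from anc(i,a), anc(a,c)
round 3: derive anc(a,a) via R1 from anc(a,c), anc(c,a)
round 3: derive anc(b,a) via R1 from anc(b,c), anc(c,a)

yes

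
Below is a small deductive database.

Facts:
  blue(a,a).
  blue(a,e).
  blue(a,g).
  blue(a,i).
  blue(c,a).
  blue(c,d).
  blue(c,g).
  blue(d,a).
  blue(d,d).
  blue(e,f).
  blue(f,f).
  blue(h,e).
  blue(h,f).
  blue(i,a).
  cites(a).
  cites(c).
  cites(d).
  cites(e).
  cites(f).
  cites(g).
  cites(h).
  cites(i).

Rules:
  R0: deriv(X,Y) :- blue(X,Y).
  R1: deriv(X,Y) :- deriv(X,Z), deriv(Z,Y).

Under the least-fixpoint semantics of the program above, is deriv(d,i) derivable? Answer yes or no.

yes

round 1: derive deriv(a,a) via R0 from blue(a,a)
round 1: derive deriv(a,e) via R0 from blue(a,e)
round 1: derive deriv(a,g) via R0 from blue(a,g)
round 1: derive deriv(a,i) via R0 from blue(a,i)
round 1: derive deriv(c,a) via R0 from blue(c,a)
round 1: derive deriv(c,d) via R0 from blue(c,d)
round 1: derive deriv(c,g) via R0 from blue(c,g)
round 1: derive deriv(d,a) via R0 from blue(d,a)
round 1: derive deriv(d,d) via R0 from blue(d,d)
round 1: derive deriv(e,f) via R0 from blue(e,f)
round 1: derive deriv(f,f) via R0 from blue(f,f)
round 1: derive deriv(h,e) via R0 from blue(h,e)
round 1: derive deriv(h,f) via R0 from blue(h,f)
round 1: derive deriv(i,a) via R0 from blue(i,a)
round 2: derive deriv(a,f) via R1 from deriv(a,e), deriv(e,f)
round 2: derive deriv(c,e) via R1 from deriv(c,a), deriv(a,e)
round 2: derive deriv(c,i) via R1 from deriv(c,a), deriv(a,i)
round 2: derive deriv(d,e) via R1 from deriv(d,a), deriv(a,e)
round 2: derive deriv(d,g) via R1 from deriv(d,a), deriv(a,g)
round 2: derive deriv(d,i) via R1 from deriv(d,a), deriv(a,i)
round 2: derive deriv(i,e) via R1 from deriv(i,a), deriv(a,e)
round 2: derive deriv(i,g) via R1 from deriv(i,a), deriv(a,g)
round 2: derive deriv(i,i) via R1 from deriv(i,a), deriv(a,i)
round 3: derive deriv(c,f) via R1 from deriv(c,a), deriv(a,f)
round 3: derive deriv(d,f) via R1 from deriv(d,a), deriv(a,f)
round 3: derive deriv(i,f) via R1 from deriv(i,a), deriv(a,f)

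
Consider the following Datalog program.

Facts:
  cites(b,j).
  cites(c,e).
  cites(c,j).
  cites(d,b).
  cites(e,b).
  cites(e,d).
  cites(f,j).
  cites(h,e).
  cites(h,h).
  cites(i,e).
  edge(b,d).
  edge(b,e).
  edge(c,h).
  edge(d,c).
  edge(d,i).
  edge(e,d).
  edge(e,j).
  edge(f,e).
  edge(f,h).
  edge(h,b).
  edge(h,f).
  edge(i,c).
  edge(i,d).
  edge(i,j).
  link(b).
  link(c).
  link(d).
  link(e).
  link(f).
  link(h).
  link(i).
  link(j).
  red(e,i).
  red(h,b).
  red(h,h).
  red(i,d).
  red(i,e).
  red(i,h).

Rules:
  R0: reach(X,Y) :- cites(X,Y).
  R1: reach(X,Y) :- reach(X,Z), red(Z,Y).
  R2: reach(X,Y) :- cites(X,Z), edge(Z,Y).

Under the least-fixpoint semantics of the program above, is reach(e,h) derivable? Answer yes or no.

round 1: derive reach(b,j) via R0 from cites(b,j)
round 1: derive reach(c,e) via R0 from cites(c,e)
round 1: derive reach(c,j) via R0 from cites(c,j)
round 1: derive reach(d,b) via R0 from cites(d,b)
round 1: derive reach(e,b) via R0 from cites(e,b)
round 1: derive reach(e,d) via R0 from cites(e,d)
round 1: derive reach(f,j) via R0 from cites(f,j)
round 1: derive reach(h,e) via R0 from cites(h,e)
round 1: derive reach(h,h) via R0 from cites(h,h)
round 1: derive reach(i,e) via R0 from cites(i,e)
round 1: derive reach(c,d) via R2 from cites(c,e), edge(e,d)
round 1: derive reach(d,d) via R2 from cites(d,b), edge(b,d)
round 1: derive reach(d,e) via R2 from cites(d,b), edge(b,e)
round 1: derive reach(e,c) via R2 from cites(e,d), edge(d,c)
round 1: derive reach(e,e) via R2 from cites(e,b), edge(b,e)
round 1: derive reach(e,i) via R2 from cites(e,d), edge(d,i)
round 1: derive reach(h,b) via R2 from cites(h,h), edge(h,b)
round 1: derive reach(h,d) via R2 from cites(h,e), edge(e,d)
round 1: derive reach(h,f) via R2 from cites(h,h), edge(h,f)
round 1: derive reach(h,j) via R2 from cites(h,e), edge(e,j)
round 1: derive reach(i,d) via R2 from cites(i,e), edge(e,d)
round 1: derive reach(i,j) via R2 from cites(i,e), edge(e,j)
round 2: derive reach(c,i) via R1 from reach(c,e), red(e,i)
round 2: derive reach(d,i) via R1 from reach(d,e), red(e,i)
round 2: derive reach(e,h) via R1 from reach(e,i), red(i,h)
round 2: derive reach(h,i) via R1 from reach(h,e), red(e,i)
round 2: derive reach(i,i) via R1 from reach(i,e), red(e,i)
round 3: derive reach(c,h) via R1 from reach(c,i), red(i,h)
round 3: derive reach(d,h) via R1 from reach(d,i), red(i,h)
round 3: derive reach(i,h) via R1 from reach(i,i), red(i,h)
round 4: derive reach(c,b) via R1 from reach(c,h), red(h,b)
round 4: derive reach(i,b) via R1 from reach(i,h), red(h,b)

yes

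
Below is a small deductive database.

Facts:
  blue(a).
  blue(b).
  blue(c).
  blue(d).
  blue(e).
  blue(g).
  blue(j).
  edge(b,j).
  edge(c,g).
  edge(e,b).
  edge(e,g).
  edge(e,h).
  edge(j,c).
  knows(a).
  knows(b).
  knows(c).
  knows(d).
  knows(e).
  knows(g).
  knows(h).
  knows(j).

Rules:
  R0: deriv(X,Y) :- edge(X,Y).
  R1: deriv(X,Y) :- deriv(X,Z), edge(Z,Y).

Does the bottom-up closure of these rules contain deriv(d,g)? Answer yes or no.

no

round 1: derive deriv(b,j) via R0 from edge(b,j)
round 1: derive deriv(c,g) via R0 from edge(c,g)
round 1: derive deriv(e,b) via R0 from edge(e,b)
round 1: derive deriv(e,g) via R0 from edge(e,g)
round 1: derive deriv(e,h) via R0 from edge(e,h)
round 1: derive deriv(j,c) via R0 from edge(j,c)
round 2: derive deriv(b,c) via R1 from deriv(b,j), edge(j,c)
round 2: derive deriv(e,j) via R1 from deriv(e,b), edge(b,j)
round 2: derive deriv(j,g) via R1 from deriv(j,c), edge(c,g)
round 3: derive deriv(b,g) via R1 from deriv(b,c), edge(c,g)
round 3: derive deriv(e,c) via R1 from deriv(e,j), edge(j,c)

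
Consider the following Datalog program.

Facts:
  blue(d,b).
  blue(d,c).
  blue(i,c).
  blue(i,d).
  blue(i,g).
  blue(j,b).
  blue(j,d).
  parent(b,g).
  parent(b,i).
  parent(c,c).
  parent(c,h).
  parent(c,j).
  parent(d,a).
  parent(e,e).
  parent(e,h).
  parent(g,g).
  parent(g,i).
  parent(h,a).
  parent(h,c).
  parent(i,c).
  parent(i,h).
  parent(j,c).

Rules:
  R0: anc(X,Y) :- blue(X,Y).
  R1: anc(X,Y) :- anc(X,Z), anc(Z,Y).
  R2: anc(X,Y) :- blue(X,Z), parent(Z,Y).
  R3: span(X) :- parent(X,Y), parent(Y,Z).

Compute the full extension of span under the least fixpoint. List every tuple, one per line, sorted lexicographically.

span(b)
span(c)
span(e)
span(g)
span(h)
span(i)
span(j)

round 1: derive span(b) via R3 from parent(b,g), parent(g,g)
round 1: derive span(c) via R3 from parent(c,c), parent(c,c)
round 1: derive span(e) via R3 from parent(e,e), parent(e,e)
round 1: derive span(g) via R3 from parent(g,g), parent(g,g)
round 1: derive span(h) via R3 from parent(h,c), parent(c,c)
round 1: derive span(i) via R3 from parent(i,c), parent(c,c)
round 1: derive span(j) via R3 from parent(j,c), parent(c,c)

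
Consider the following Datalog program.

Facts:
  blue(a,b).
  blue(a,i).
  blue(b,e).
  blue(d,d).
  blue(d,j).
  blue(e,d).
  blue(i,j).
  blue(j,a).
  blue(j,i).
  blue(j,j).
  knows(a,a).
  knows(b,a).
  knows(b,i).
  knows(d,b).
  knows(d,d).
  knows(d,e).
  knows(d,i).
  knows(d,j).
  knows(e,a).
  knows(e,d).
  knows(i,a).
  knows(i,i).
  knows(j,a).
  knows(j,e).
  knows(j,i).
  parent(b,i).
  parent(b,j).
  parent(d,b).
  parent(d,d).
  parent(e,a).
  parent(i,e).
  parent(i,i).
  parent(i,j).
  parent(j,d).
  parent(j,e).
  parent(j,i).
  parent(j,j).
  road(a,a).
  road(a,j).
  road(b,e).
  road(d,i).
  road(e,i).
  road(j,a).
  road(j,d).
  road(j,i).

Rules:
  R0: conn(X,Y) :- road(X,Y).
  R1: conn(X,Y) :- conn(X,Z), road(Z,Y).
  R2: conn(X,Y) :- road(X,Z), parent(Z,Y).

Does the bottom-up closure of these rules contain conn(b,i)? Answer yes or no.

round 1: derive conn(a,a) via R0 from road(a,a)
round 1: derive conn(a,j) via R0 from road(a,j)
round 1: derive conn(b,e) via R0 from road(b,e)
round 1: derive conn(d,i) via R0 from road(d,i)
round 1: derive conn(e,i) via R0 from road(e,i)
round 1: derive conn(j,a) via R0 from road(j,a)
round 1: derive conn(j,d) via R0 from road(j,d)
round 1: derive conn(j,i) via R0 from road(j,i)
round 1: derive conn(a,d) via R2 from road(a,j), parent(j,d)
round 1: derive conn(a,e) via R2 from road(a,j), parent(j,e)
round 1: derive conn(a,i) via R2 from road(a,j), parent(j,i)
round 1: derive conn(b,a) via R2 from road(b,e), parent(e,a)
round 1: derive conn(d,e) via R2 from road(d,i), parent(i,e)
round 1: derive conn(d,j) via R2 from road(d,i), parent(i,j)
round 1: derive conn(e,e) via R2 from road(e,i), parent(i,e)
round 1: derive conn(e,j) via R2 from road(e,i), parent(i,j)
round 1: derive conn(j,b) via R2 from road(j,d), parent(d,b)
round 1: derive conn(j,e) via R2 from road(j,i), parent(i,e)
round 1: derive conn(j,j) via R2 from road(j,i), parent(i,j)
round 2: derive conn(b,i) via R1 from conn(b,e), road(e,i)
round 2: derive conn(b,j) via R1 from conn(b,a), road(a,j)
round 2: derive conn(d,a) via R1 from conn(d,j), road(j,a)
round 2: derive conn(d,d) via R1 from conn(d,j), road(j,d)
round 2: derive conn(e,a) via R1 from conn(e,j), road(j,a)
round 2: derive conn(e,d) via R1 from conn(e,j), road(j,d)
round 3: derive conn(b,d) via R1 from conn(b,j), road(j,d)

yes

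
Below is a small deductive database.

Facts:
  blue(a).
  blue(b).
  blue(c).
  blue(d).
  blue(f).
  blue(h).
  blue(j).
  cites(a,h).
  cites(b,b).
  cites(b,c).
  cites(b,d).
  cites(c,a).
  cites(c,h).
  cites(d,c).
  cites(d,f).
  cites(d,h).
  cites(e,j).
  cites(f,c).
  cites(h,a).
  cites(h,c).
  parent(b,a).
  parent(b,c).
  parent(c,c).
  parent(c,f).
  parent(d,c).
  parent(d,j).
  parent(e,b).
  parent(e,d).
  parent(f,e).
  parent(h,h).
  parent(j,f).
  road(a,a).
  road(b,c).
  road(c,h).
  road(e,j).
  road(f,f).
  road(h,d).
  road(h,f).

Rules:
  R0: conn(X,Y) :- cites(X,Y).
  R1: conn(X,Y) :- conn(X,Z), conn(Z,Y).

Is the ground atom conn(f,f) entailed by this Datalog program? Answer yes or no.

round 1: derive conn(a,h) via R0 from cites(a,h)
round 1: derive conn(b,b) via R0 from cites(b,b)
round 1: derive conn(b,c) via R0 from cites(b,c)
round 1: derive conn(b,d) via R0 from cites(b,d)
round 1: derive conn(c,a) via R0 from cites(c,a)
round 1: derive conn(c,h) via R0 from cites(c,h)
round 1: derive conn(d,c) via R0 from cites(d,c)
round 1: derive conn(d,f) via R0 from cites(d,f)
round 1: derive conn(d,h) via R0 from cites(d,h)
round 1: derive conn(e,j) via R0 from cites(e,j)
round 1: derive conn(f,c) via R0 from cites(f,c)
round 1: derive conn(h,a) via R0 from cites(h,a)
round 1: derive conn(h,c) via R0 from cites(h,c)
round 2: derive conn(a,a) via R1 from conn(a,h), conn(h,a)
round 2: derive conn(a,c) via R1 from conn(a,h), conn(h,c)
round 2: derive conn(b,a) via R1 from conn(b,c), conn(c,a)
round 2: derive conn(b,f) via R1 from conn(b,d), conn(d,f)
round 2: derive conn(b,h) via R1 from conn(b,c), conn(c,h)
round 2: derive conn(c,c) via R1 from conn(c,h), conn(h,c)
round 2: derive conn(d,a) via R1 from conn(d,c), conn(c,a)
round 2: derive conn(f,a) via R1 from conn(f,c), conn(c,a)
round 2: derive conn(f,h) via R1 from conn(f,c), conn(c,h)
round 2: derive conn(h,h) via R1 from conn(h,a), conn(a,h)

no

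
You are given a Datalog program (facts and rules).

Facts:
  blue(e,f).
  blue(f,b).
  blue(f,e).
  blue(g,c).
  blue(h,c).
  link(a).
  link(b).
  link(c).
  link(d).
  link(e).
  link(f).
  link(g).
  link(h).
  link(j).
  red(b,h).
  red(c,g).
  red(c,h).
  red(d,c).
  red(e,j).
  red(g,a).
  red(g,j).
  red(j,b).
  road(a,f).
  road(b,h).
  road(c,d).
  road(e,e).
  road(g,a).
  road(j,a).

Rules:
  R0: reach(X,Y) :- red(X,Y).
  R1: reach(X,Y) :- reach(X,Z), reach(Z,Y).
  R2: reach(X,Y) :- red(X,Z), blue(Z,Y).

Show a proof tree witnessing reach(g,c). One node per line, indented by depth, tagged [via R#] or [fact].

round 1: derive reach(b,h) via R0 from red(b,h)
round 1: derive reach(c,g) via R0 from red(c,g)
round 1: derive reach(c,h) via R0 from red(c,h)
round 1: derive reach(d,c) via R0 from red(d,c)
round 1: derive reach(e,j) via R0 from red(e,j)
round 1: derive reach(g,a) via R0 from red(g,a)
round 1: derive reach(g,j) via R0 from red(g,j)
round 1: derive reach(j,b) via R0 from red(j,b)
round 1: derive reach(b,c) via R2 from red(b,h), blue(h,c)
round 1: derive reach(c,c) via R2 from red(c,g), blue(g,c)
round 2: derive reach(b,g) via R1 from reach(b,c), reach(c,g)
round 2: derive reach(c,a) via R1 from reach(c,g), reach(g,a)
round 2: derive reach(c,j) via R1 from reach(c,g), reach(g,j)
round 2: derive reach(d,g) via R1 from reach(d,c), reach(c,g)
round 2: derive reach(d,h) via R1 from reach(d,c), reach(c,h)
round 2: derive reach(e,b) via R1 from reach(e,j), reach(j,b)
round 2: derive reach(g,b) via R1 from reach(g,j), reach(j,b)
round 2: derive reach(j,c) via R1 from reach(j,b), reach(b,c)
round 2: derive reach(j,h) via R1 from reach(j,b), reach(b,h)
round 3: derive reach(b,a) via R1 from reach(b,c), reach(c,a)
round 3: derive reach(b,b) via R1 from reach(b,g), reach(g,b)
round 3: derive reach(b,j) via R1 from reach(b,c), reach(c,j)
round 3: derive reach(c,b) via R1 from reach(c,g), reach(g,b)
round 3: derive reach(d,a) via R1 from reach(d,c), reach(c,a)
round 3: derive reach(d,b) via R1 from reach(d,g), reach(g,b)
round 3: derive reach(d,j) via R1 from reach(d,c), reach(c,j)
round 3: derive reach(e,c) via R1 from reach(e,b), reach(b,c)
round 3: derive reach(e,g) via R1 from reach(e,b), reach(b,g)
round 3: derive reach(e,h) via R1 from reach(e,b), reach(b,h)
round 3: derive reach(g,c) via R1 from reach(g,b), reach(b,c)
round 3: derive reach(g,g) via R1 from reach(g,b), reach(b,g)
round 3: derive reach(g,h) via R1 from reach(g,b), reach(b,h)
round 3: derive reach(j,a) via R1 from reach(j,c), reach(c,a)
round 3: derive reach(j,g) via R1 from reach(j,b), reach(b,g)
round 3: derive reach(j,j) via R1 from reach(j,c), reach(c,j)
round 4: derive reach(e,a) via R1 from reach(e,b), reach(b,a)

reach(g,c)  [via R1]
  reach(g,b)  [via R1]
    reach(g,j)  [via R0]
      red(g,j)  [fact]
    reach(j,b)  [via R0]
      red(j,b)  [fact]
  reach(b,c)  [via R2]
    red(b,h)  [fact]
    blue(h,c)  [fact]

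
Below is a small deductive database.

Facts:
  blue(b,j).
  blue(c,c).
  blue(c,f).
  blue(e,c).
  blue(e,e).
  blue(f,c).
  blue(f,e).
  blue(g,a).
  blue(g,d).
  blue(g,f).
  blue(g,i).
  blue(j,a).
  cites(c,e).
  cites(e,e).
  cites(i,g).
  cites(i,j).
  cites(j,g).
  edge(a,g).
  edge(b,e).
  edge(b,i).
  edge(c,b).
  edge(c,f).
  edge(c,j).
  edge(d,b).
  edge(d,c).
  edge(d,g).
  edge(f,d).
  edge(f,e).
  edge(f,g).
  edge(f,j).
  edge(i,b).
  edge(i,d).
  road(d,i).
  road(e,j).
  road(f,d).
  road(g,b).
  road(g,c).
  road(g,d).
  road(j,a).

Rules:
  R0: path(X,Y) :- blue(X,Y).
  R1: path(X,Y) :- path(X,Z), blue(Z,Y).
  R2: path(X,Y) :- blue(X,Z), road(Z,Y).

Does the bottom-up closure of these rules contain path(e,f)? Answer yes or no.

yes

round 1: derive path(b,j) via R0 from blue(b,j)
round 1: derive path(c,c) via R0 from blue(c,c)
round 1: derive path(c,f) via R0 from blue(c,f)
round 1: derive path(e,c) via R0 from blue(e,c)
round 1: derive path(e,e) via R0 from blue(e,e)
round 1: derive path(f,c) via R0 from blue(f,c)
round 1: derive path(f,e) via R0 from blue(f,e)
round 1: derive path(g,a) via R0 from blue(g,a)
round 1: derive path(g,d) via R0 from blue(g,d)
round 1: derive path(g,f) via R0 from blue(g,f)
round 1: derive path(g,i) via R0 from blue(g,i)
round 1: derive path(j,a) via R0 from blue(j,a)
round 1: derive path(b,a) via R2 from blue(b,j), road(j,a)
round 1: derive path(c,d) via R2 from blue(c,f), road(f,d)
round 1: derive path(e,j) via R2 from blue(e,e), road(e,j)
round 1: derive path(f,j) via R2 from blue(f,e), road(e,j)
round 2: derive path(c,e) via R1 from path(c,f), blue(f,e)
round 2: derive path(e,a) via R1 from path(e,j), blue(j,a)
round 2: derive path(e,f) via R1 from path(e,c), blue(c,f)
round 2: derive path(f,a) via R1 from path(f,j), blue(j,a)
round 2: derive path(f,f) via R1 from path(f,c), blue(c,f)
round 2: derive path(g,c) via R1 from path(g,f), blue(f,c)
round 2: derive path(g,e) via R1 from path(g,f), blue(f,e)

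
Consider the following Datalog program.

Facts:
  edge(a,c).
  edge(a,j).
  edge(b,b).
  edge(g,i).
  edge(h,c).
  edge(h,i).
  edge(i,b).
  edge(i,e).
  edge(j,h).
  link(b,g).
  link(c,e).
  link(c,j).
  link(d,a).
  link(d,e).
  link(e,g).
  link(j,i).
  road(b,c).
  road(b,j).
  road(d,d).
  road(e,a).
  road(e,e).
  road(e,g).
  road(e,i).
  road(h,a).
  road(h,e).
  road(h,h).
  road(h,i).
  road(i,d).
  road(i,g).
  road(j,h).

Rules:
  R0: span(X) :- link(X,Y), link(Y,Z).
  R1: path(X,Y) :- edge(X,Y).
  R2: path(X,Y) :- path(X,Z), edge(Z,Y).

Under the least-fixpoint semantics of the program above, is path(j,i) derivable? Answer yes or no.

yes

round 1: derive path(a,c) via R1 from edge(a,c)
round 1: derive path(a,j) via R1 from edge(a,j)
round 1: derive path(b,b) via R1 from edge(b,b)
round 1: derive path(g,i) via R1 from edge(g,i)
round 1: derive path(h,c) via R1 from edge(h,c)
round 1: derive path(h,i) via R1 from edge(h,i)
round 1: derive path(i,b) via R1 from edge(i,b)
round 1: derive path(i,e) via R1 from edge(i,e)
round 1: derive path(j,h) via R1 from edge(j,h)
round 2: derive path(a,h) via R2 from path(a,j), edge(j,h)
round 2: derive path(g,b) via R2 from path(g,i), edge(i,b)
round 2: derive path(g,e) via R2 from path(g,i), edge(i,e)
round 2: derive path(h,b) via R2 from path(h,i), edge(i,b)
round 2: derive path(h,e) via R2 from path(h,i), edge(i,e)
round 2: derive path(j,c) via R2 from path(j,h), edge(h,c)
round 2: derive path(j,i) via R2 from path(j,h), edge(h,i)
round 3: derive path(a,i) via R2 from path(a,h), edge(h,i)
round 3: derive path(j,b) via R2 from path(j,i), edge(i,b)
round 3: derive path(j,e) via R2 from path(j,i), edge(i,e)
round 4: derive path(a,b) via R2 from path(a,i), edge(i,b)
round 4: derive path(a,e) via R2 from path(a,i), edge(i,e)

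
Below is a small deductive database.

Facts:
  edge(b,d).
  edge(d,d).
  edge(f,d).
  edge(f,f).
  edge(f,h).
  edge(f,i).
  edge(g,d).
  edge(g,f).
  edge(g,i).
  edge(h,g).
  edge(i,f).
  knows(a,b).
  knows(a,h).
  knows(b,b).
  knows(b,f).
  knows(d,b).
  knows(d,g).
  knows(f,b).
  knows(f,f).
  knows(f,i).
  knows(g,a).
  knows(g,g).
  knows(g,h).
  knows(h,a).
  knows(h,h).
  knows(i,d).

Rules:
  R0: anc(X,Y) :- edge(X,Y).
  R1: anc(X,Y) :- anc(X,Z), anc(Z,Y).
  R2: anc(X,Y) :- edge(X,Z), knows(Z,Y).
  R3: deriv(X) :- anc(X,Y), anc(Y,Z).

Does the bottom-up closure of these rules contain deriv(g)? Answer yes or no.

yes

round 1: derive anc(b,d) via R0 from edge(b,d)
round 1: derive anc(d,d) via R0 from edge(d,d)
round 1: derive anc(f,d) via R0 from edge(f,d)
round 1: derive anc(f,f) via R0 from edge(f,f)
round 1: derive anc(f,h) via R0 from edge(f,h)
round 1: derive anc(f,i) via R0 from edge(f,i)
round 1: derive anc(g,d) via R0 from edge(g,d)
round 1: derive anc(g,f) via R0 from edge(g,f)
round 1: derive anc(g,i) via R0 from edge(g,i)
round 1: derive anc(h,g) via R0 from edge(h,g)
round 1: derive anc(i,f) via R0 from edge(i,f)
round 1: derive anc(b,b) via R2 from edge(b,d), knows(d,b)
round 1: derive anc(b,g) via R2 from edge(b,d), knows(d,g)
round 1: derive anc(d,b) via R2 from edge(d,d), knows(d,b)
round 1: derive anc(d,g) via R2 from edge(d,d), knows(d,g)
round 1: derive anc(f,a) via R2 from edge(f,h), knows(h,a)
round 1: derive anc(f,b) via R2 from edge(f,d), knows(d,b)
round 1: derive anc(f,g) via R2 from edge(f,d), knows(d,g)
round 1: derive anc(g,b) via R2 from edge(g,d), knows(d,b)
round 1: derive anc(g,g) via R2 from edge(g,d), knows(d,g)
round 1: derive anc(h,a) via R2 from edge(h,g), knows(g,a)
round 1: derive anc(h,h) via R2 from edge(h,g), knows(g,h)
round 1: derive anc(i,b) via R2 from edge(i,f), knows(f,b)
round 1: derive anc(i,i) via R2 from edge(i,f), knows(f,i)
round 2: derive anc(b,f) via R1 from anc(b,g), anc(g,f)
round 2: derive anc(b,i) via R1 from anc(b,g), anc(g,i)
round 2: derive anc(d,f) via R1 from anc(d,g), anc(g,f)
round 2: derive anc(d,i) via R1 from anc(d,g), anc(g,i)
round 2: derive anc(g,a) via R1 from anc(g,f), anc(f,a)
round 2: derive anc(g,h) via R1 from anc(g,f), anc(f,h)
round 2: derive anc(h,b) via R1 from anc(h,g), anc(g,b)
round 2: derive anc(h,d) via R1 from anc(h,g), anc(g,d)
round 2: derive anc(h,f) via R1 from anc(h,g), anc(g,f)
round 2: derive anc(h,i) via R1 from anc(h,g), anc(g,i)
round 2: derive anc(i,a) via R1 from anc(i,f), anc(f,a)
round 2: derive anc(i,d) via R1 from anc(i,b), anc(b,d)
round 2: derive anc(i,g) via R1 from anc(i,b), anc(b,g)
round 2: derive anc(i,h) via R1 from anc(i,f), anc(f,h)
round 2: derive deriv(b) via R3 from anc(b,b), anc(b,b)
round 2: derive deriv(d) via R3 from anc(d,b), anc(b,b)
round 2: derive deriv(f) via R3 from anc(f,b), anc(b,b)
round 2: derive deriv(g) via R3 from anc(g,b), anc(b,b)
round 2: derive deriv(h) via R3 from anc(h,g), anc(g,b)
round 2: derive deriv(i) via R3 from anc(i,b), anc(b,b)
round 3: derive anc(b,a) via R1 from anc(b,f), anc(f,a)
round 3: derive anc(b,h) via R1 from anc(b,f), anc(f,h)
round 3: derive anc(d,a) via R1 from anc(d,f), anc(f,a)
round 3: derive anc(d,h) via R1 from anc(d,f), anc(f,h)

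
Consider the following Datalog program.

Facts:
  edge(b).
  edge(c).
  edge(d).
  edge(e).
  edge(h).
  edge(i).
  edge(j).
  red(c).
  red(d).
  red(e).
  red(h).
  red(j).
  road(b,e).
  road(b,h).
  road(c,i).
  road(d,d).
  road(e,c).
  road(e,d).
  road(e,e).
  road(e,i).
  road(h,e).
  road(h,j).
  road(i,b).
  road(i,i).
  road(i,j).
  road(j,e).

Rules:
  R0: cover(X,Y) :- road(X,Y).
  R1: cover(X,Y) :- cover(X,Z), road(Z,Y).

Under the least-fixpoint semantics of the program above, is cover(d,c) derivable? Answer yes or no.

round 1: derive cover(b,e) via R0 from road(b,e)
round 1: derive cover(b,h) via R0 from road(b,h)
round 1: derive cover(c,i) via R0 from road(c,i)
round 1: derive cover(d,d) via R0 from road(d,d)
round 1: derive cover(e,c) via R0 from road(e,c)
round 1: derive cover(e,d) via R0 from road(e,d)
round 1: derive cover(e,e) via R0 from road(e,e)
round 1: derive cover(e,i) via R0 from road(e,i)
round 1: derive cover(h,e) via R0 from road(h,e)
round 1: derive cover(h,j) via R0 from road(h,j)
round 1: derive cover(i,b) via R0 from road(i,b)
round 1: derive cover(i,i) via R0 from road(i,i)
round 1: derive cover(i,j) via R0 from road(i,j)
round 1: derive cover(j,e) via R0 from road(j,e)
round 2: derive cover(b,c) via R1 from cover(b,e), road(e,c)
round 2: derive cover(b,d) via R1 from cover(b,e), road(e,d)
round 2: derive cover(b,i) via R1 from cover(b,e), road(e,i)
round 2: derive cover(b,j) via R1 from cover(b,h), road(h,j)
round 2: derive cover(c,b) via R1 from cover(c,i), road(i,b)
round 2: derive cover(c,j) via R1 from cover(c,i), road(i,j)
round 2: derive cover(e,b) via R1 from cover(e,i), road(i,b)
round 2: derive cover(e,j) via R1 from cover(e,i), road(i,j)
round 2: derive cover(h,c) via R1 from cover(h,e), road(e,c)
round 2: derive cover(h,d) via R1 from cover(h,e), road(e,d)
round 2: derive cover(h,i) via R1 from cover(h,e), road(e,i)
round 2: derive cover(i,e) via R1 from cover(i,b), road(b,e)
round 2: derive cover(i,h) via R1 from cover(i,b), road(b,h)
round 2: derive cover(j,c) via R1 from cover(j,e), road(e,c)
round 2: derive cover(j,d) via R1 from cover(j,e), road(e,d)
round 2: derive cover(j,i) via R1 from cover(j,e), road(e,i)
round 3: derive cover(b,b) via R1 from cover(b,i), road(i,b)
round 3: derive cover(c,e) via R1 from cover(c,b), road(b,e)
round 3: derive cover(c,h) via R1 from cover(c,b), road(b,h)
round 3: derive cover(e,h) via R1 from cover(e,b), road(b,h)
round 3: derive cover(h,b) via R1 from cover(h,i), road(i,b)
round 3: derive cover(i,c) via R1 from cover(i,e), road(e,c)
round 3: derive cover(i,d) via R1 from cover(i,e), road(e,d)
round 3: derive cover(j,b) via R1 from cover(j,i), road(i,b)
round 3: derive cover(j,j) via R1 from cover(j,i), road(i,j)
round 4: derive cover(c,c) via R1 from cover(c,e), road(e,c)
round 4: derive cover(c,d) via R1 from cover(c,e), road(e,d)
round 4: derive cover(h,h) via R1 from cover(h,b), road(b,h)
round 4: derive cover(j,h) via R1 from cover(j,b), road(b,h)

no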